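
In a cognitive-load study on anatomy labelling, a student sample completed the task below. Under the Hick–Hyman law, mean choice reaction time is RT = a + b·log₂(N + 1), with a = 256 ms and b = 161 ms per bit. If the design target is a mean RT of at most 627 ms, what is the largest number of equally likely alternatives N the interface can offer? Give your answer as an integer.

3

Set 256 + 161·log₂(N + 1) ≤ 627.
log₂(N + 1) ≤ (627 − 256) / 161 = 2.3043.
N + 1 ≤ 2^2.3043 = 4.9393.
N ≤ 3.9393, so the largest integer N is 3.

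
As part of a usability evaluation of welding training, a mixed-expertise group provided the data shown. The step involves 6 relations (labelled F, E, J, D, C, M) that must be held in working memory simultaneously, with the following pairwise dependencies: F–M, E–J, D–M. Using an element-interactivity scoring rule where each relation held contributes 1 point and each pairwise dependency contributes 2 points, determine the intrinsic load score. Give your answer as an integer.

Count of relations held simultaneously: 6.
Count of pairwise dependencies listed: 3.
Element contribution: 6 × 1 = 6.
Interaction contribution: 3 × 2 = 6.
Intrinsic load = 6 + 6 = 12.

12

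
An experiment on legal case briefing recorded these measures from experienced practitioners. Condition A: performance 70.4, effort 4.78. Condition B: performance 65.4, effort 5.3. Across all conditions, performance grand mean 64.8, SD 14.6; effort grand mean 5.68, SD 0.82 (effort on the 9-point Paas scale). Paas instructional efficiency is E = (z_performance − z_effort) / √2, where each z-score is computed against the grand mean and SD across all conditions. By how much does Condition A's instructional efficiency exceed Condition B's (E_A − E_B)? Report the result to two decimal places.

0.69

Condition A: z_P = (70.4 − 64.8)/14.6 = 0.3836; z_E = (4.78 − 5.68)/0.82 = -1.0976; E_A = (0.3836 − (-1.0976))/√2 = 1.0474.
Condition B: z_P = (65.4 − 64.8)/14.6 = 0.0411; z_E = (5.3 − 5.68)/0.82 = -0.4634; E_B = (0.0411 − (-0.4634))/√2 = 0.3567.
E_A − E_B = 1.0474 − 0.3567 = 0.6907 ≈ 0.69.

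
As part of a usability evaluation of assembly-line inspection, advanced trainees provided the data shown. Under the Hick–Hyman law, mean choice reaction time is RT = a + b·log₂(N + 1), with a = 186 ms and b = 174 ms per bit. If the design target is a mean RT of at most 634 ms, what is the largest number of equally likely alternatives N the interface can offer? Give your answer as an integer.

4

Set 186 + 174·log₂(N + 1) ≤ 634.
log₂(N + 1) ≤ (634 − 186) / 174 = 2.5747.
N + 1 ≤ 2^2.5747 = 5.9575.
N ≤ 4.9575, so the largest integer N is 4.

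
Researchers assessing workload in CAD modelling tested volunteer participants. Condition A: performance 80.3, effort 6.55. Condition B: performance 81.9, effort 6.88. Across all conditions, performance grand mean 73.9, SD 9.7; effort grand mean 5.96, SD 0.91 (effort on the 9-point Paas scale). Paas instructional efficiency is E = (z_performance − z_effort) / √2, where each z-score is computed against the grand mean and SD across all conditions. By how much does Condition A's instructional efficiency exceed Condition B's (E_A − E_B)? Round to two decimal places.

Condition A: z_P = (80.3 − 73.9)/9.7 = 0.6598; z_E = (6.55 − 5.96)/0.91 = 0.6484; E_A = (0.6598 − 0.6484)/√2 = 0.0081.
Condition B: z_P = (81.9 − 73.9)/9.7 = 0.8247; z_E = (6.88 − 5.96)/0.91 = 1.0110; E_B = (0.8247 − 1.0110)/√2 = -0.1317.
E_A − E_B = 0.0081 − (-0.1317) = 0.1398 ≈ 0.14.

0.14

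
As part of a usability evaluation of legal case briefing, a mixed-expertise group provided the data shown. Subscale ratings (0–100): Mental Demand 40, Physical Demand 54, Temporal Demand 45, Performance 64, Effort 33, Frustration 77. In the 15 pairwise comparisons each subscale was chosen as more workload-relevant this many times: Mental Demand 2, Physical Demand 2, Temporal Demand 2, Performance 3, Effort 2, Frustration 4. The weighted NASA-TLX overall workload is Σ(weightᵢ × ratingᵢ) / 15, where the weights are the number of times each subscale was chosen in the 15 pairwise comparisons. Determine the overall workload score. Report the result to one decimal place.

56.3

The tallies are the weights (they sum to 15).
Weighted sum = 2·40 + 2·54 + 2·45 + 3·64 + 2·33 + 4·77
            = 80 + 108 + 90 + 192 + 66 + 308 = 844.
Overall workload = 844 / 15 = 56.2667 ≈ 56.3.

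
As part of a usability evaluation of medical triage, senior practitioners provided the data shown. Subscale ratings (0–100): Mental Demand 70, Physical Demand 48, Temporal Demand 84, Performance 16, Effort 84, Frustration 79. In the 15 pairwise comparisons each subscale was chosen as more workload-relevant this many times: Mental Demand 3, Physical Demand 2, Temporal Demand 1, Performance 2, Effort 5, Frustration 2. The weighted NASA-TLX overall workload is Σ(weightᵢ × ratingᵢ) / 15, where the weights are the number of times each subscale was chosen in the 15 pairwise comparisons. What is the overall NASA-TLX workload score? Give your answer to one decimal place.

The tallies are the weights (they sum to 15).
Weighted sum = 3·70 + 2·48 + 1·84 + 2·16 + 5·84 + 2·79
            = 210 + 96 + 84 + 32 + 420 + 158 = 1000.
Overall workload = 1000 / 15 = 66.6667 ≈ 66.7.

66.7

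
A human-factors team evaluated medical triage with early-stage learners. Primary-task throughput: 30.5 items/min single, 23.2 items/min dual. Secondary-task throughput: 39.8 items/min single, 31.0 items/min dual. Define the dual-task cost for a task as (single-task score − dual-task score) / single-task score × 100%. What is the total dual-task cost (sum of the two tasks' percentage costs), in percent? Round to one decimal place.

46.0

Primary cost = (30.5 − 23.2) / 30.5 × 100% = 23.9344%.
Secondary cost = (39.8 − 31.0) / 39.8 × 100% = 22.1106%.
Total = 23.9344% + 22.1106% = 46.0450% ≈ 46.0%.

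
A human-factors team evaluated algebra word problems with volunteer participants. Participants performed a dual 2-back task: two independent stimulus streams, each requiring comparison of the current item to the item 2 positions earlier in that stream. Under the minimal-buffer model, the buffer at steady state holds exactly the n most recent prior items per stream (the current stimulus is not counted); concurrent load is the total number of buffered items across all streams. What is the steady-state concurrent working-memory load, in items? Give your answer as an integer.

Each stream's buffer holds its 2 most recent prior items.
Two independent streams: 2 × 2 = 4 buffered items at steady state.

4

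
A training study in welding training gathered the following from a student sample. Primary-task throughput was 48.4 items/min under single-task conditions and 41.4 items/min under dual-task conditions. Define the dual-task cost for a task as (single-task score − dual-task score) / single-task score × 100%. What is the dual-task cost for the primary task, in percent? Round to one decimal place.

Cost = (48.4 − 41.4) / 48.4 × 100%
     = 7.0000 / 48.4 × 100% = 14.4628%.
≈ 14.5%.

14.5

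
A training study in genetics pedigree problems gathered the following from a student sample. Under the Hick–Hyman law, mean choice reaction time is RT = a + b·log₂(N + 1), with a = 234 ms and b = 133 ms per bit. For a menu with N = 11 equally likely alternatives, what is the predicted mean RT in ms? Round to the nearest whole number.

711

log₂(11 + 1) = log₂(12) = 3.5850.
RT = 234 + 133 × 3.5850 = 234 + 476.8050 = 710.8050 ms.
≈ 711 ms.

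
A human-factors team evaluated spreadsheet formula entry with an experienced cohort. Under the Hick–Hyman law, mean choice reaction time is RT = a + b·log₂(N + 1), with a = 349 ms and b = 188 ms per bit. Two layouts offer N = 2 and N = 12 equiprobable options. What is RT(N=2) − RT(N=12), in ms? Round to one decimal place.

-397.7

RT(2) = 349 + 188·log₂(3) = 349 + 188·1.5850 = 646.9800 ms.
RT(12) = 349 + 188·log₂(13) = 349 + 188·3.7004 = 1044.6752 ms.
Difference = 646.9800 − 1044.6752 = -397.6952 ≈ -397.7 ms.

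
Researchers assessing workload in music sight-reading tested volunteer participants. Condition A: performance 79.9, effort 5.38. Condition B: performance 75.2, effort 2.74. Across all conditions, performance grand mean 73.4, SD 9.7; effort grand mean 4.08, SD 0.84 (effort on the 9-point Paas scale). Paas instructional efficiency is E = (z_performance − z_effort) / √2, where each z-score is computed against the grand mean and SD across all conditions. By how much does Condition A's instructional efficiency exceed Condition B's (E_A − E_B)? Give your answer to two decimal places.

Condition A: z_P = (79.9 − 73.4)/9.7 = 0.6701; z_E = (5.38 − 4.08)/0.84 = 1.5476; E_A = (0.6701 − 1.5476)/√2 = -0.6205.
Condition B: z_P = (75.2 − 73.4)/9.7 = 0.1856; z_E = (2.74 − 4.08)/0.84 = -1.5952; E_B = (0.1856 − (-1.5952))/√2 = 1.2592.
E_A − E_B = -0.6205 − 1.2592 = -1.8797 ≈ -1.88.

-1.88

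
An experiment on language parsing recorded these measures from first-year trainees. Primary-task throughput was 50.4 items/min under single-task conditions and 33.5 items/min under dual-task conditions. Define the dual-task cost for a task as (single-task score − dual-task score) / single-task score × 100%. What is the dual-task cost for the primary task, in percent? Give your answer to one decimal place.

33.5

Cost = (50.4 − 33.5) / 50.4 × 100%
     = 16.9000 / 50.4 × 100% = 33.5317%.
≈ 33.5%.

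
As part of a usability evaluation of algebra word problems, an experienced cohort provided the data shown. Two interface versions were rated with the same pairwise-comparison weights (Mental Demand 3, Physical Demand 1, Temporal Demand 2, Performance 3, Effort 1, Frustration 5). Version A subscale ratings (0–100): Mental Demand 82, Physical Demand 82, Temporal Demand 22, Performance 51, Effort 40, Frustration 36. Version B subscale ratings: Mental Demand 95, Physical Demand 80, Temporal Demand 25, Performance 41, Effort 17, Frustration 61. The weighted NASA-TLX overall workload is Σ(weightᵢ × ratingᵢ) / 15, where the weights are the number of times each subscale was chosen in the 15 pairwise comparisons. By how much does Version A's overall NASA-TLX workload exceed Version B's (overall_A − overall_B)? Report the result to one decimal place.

-7.7

Version A weighted sum = 3·82 + 1·82 + 2·22 + 3·51 + 1·40 + 5·36 = 246 + 82 + 44 + 153 + 40 + 180 = 745; overall_A = 745/15 = 49.6667.
Version B weighted sum = 3·95 + 1·80 + 2·25 + 3·41 + 1·17 + 5·61 = 285 + 80 + 50 + 123 + 17 + 305 = 860; overall_B = 860/15 = 57.3333.
Difference = 49.6667 − 57.3333 = -7.6666 ≈ -7.7.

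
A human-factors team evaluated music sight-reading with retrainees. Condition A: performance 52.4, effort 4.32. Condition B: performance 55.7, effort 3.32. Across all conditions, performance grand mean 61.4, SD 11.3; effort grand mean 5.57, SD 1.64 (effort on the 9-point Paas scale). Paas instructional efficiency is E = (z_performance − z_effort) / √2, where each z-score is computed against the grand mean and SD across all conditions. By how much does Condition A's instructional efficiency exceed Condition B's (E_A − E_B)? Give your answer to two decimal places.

Condition A: z_P = (52.4 − 61.4)/11.3 = -0.7965; z_E = (4.32 − 5.57)/1.64 = -0.7622; E_A = (-0.7965 − (-0.7622))/√2 = -0.0243.
Condition B: z_P = (55.7 − 61.4)/11.3 = -0.5044; z_E = (3.32 − 5.57)/1.64 = -1.3720; E_B = (-0.5044 − (-1.3720))/√2 = 0.6135.
E_A − E_B = -0.0243 − 0.6135 = -0.6378 ≈ -0.64.

-0.64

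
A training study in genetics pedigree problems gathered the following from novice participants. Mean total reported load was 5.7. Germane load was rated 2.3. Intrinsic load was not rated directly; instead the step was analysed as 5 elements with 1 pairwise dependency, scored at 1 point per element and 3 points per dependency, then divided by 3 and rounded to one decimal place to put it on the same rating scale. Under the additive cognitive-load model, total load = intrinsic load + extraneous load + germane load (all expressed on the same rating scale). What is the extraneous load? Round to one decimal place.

0.7

Intrinsic (element-interactivity): (5 × 1 + 1 × 3) / 3 = 8 / 3 = 2.6667 → 2.7.
extraneous load = total − intrinsic − germane
             = 5.7 − 2.7 − 2.3 = 0.7.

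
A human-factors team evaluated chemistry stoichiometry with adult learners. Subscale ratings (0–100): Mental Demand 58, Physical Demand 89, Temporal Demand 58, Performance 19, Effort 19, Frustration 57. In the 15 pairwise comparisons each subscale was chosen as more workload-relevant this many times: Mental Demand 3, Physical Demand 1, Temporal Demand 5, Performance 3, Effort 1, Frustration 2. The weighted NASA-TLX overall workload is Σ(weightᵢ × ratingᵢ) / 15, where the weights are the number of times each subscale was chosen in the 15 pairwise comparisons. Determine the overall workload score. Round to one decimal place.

49.5

The tallies are the weights (they sum to 15).
Weighted sum = 3·58 + 1·89 + 5·58 + 3·19 + 1·19 + 2·57
            = 174 + 89 + 290 + 57 + 19 + 114 = 743.
Overall workload = 743 / 15 = 49.5333 ≈ 49.5.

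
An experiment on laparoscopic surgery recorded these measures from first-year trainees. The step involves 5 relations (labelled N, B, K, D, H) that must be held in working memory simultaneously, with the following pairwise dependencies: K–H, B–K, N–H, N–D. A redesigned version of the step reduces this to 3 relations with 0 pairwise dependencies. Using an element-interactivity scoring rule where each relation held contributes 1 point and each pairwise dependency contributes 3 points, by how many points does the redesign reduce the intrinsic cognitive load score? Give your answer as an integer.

Original: 5 × 1 + 4 × 3 = 5 + 12 = 17.
Redesigned: 3 × 1 + 0 × 3 = 3 + 0 = 3.
Reduction = 17 − 3 = 14.

14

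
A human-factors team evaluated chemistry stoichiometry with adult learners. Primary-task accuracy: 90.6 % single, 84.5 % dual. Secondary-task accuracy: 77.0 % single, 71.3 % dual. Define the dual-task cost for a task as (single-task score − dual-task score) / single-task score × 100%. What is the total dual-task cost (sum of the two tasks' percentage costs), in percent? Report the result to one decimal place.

Primary cost = (90.6 − 84.5) / 90.6 × 100% = 6.7329%.
Secondary cost = (77.0 − 71.3) / 77.0 × 100% = 7.4026%.
Total = 6.7329% + 7.4026% = 14.1355% ≈ 14.1%.

14.1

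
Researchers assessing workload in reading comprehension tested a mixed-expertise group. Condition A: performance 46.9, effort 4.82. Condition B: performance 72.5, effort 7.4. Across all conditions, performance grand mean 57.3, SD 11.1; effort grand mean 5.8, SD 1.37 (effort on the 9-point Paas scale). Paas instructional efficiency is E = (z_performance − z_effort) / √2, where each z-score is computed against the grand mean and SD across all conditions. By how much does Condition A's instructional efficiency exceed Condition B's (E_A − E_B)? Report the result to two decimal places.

-0.30

Condition A: z_P = (46.9 − 57.3)/11.1 = -0.9369; z_E = (4.82 − 5.8)/1.37 = -0.7153; E_A = (-0.9369 − (-0.7153))/√2 = -0.1567.
Condition B: z_P = (72.5 − 57.3)/11.1 = 1.3694; z_E = (7.4 − 5.8)/1.37 = 1.1679; E_B = (1.3694 − 1.1679)/√2 = 0.1425.
E_A − E_B = -0.1567 − 0.1425 = -0.2992 ≈ -0.30.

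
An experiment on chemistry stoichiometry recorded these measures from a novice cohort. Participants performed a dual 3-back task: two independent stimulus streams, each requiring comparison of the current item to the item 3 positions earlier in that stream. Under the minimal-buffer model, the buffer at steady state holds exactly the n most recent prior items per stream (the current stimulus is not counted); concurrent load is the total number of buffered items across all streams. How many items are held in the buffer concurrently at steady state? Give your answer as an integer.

6

Each stream's buffer holds its 3 most recent prior items.
Two independent streams: 2 × 3 = 6 buffered items at steady state.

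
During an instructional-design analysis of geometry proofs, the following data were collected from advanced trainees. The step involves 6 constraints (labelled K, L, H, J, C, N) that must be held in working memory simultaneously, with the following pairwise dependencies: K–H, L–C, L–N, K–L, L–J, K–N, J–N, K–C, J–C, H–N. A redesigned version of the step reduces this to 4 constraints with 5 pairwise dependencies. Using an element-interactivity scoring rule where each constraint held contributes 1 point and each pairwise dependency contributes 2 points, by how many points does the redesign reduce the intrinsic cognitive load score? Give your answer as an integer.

12

Original: 6 × 1 + 10 × 2 = 6 + 20 = 26.
Redesigned: 4 × 1 + 5 × 2 = 4 + 10 = 14.
Reduction = 26 − 14 = 12.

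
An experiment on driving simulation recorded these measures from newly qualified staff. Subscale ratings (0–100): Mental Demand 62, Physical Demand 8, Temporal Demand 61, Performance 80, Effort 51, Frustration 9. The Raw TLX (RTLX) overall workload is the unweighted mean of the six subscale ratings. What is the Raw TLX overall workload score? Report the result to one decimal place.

Sum of ratings = 62 + 8 + 61 + 80 + 51 + 9 = 271.
RTLX = 271 / 6 = 45.1667 ≈ 45.2.

45.2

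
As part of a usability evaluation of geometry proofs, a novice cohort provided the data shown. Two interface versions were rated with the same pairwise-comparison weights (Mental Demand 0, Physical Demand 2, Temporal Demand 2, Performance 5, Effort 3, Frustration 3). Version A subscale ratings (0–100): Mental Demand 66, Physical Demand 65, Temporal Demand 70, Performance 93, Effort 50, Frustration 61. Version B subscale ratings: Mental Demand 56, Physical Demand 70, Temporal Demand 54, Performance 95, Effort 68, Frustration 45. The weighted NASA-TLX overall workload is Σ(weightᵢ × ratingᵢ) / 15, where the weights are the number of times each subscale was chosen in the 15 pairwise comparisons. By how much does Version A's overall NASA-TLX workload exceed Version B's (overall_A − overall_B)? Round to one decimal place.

0.4

Version A weighted sum = 0·66 + 2·65 + 2·70 + 5·93 + 3·50 + 3·61 = 0 + 130 + 140 + 465 + 150 + 183 = 1068; overall_A = 1068/15 = 71.2000.
Version B weighted sum = 0·56 + 2·70 + 2·54 + 5·95 + 3·68 + 3·45 = 0 + 140 + 108 + 475 + 204 + 135 = 1062; overall_B = 1062/15 = 70.8000.
Difference = 71.2000 − 70.8000 = 0.4000 ≈ 0.4.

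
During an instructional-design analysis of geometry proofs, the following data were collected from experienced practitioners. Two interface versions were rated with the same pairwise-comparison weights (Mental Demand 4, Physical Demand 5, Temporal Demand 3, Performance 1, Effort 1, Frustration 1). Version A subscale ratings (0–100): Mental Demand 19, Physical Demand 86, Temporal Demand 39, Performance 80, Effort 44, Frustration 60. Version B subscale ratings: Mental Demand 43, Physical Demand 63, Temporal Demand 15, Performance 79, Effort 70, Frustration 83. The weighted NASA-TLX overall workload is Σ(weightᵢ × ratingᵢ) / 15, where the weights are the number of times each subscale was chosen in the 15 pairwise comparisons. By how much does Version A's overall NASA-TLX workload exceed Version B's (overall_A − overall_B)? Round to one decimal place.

Version A weighted sum = 4·19 + 5·86 + 3·39 + 1·80 + 1·44 + 1·60 = 76 + 430 + 117 + 80 + 44 + 60 = 807; overall_A = 807/15 = 53.8000.
Version B weighted sum = 4·43 + 5·63 + 3·15 + 1·79 + 1·70 + 1·83 = 172 + 315 + 45 + 79 + 70 + 83 = 764; overall_B = 764/15 = 50.9333.
Difference = 53.8000 − 50.9333 = 2.8667 ≈ 2.9.

2.9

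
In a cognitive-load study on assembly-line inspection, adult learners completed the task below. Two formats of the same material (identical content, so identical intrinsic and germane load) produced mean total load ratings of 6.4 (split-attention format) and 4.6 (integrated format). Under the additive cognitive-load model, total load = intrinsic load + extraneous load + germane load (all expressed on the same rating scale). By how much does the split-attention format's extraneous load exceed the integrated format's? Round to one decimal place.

Intrinsic and germane load are equal across formats, so the difference in total load equals the difference in extraneous load.
Extraneous-load difference = 6.4 − 4.6 = 1.8.

1.8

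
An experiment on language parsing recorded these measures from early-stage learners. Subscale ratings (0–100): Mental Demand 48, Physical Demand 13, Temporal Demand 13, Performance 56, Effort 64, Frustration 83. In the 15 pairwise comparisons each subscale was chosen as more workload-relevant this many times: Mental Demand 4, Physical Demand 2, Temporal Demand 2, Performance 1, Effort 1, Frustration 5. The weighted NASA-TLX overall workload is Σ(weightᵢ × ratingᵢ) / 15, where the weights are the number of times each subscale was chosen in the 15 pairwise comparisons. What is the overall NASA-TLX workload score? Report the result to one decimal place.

The tallies are the weights (they sum to 15).
Weighted sum = 4·48 + 2·13 + 2·13 + 1·56 + 1·64 + 5·83
            = 192 + 26 + 26 + 56 + 64 + 415 = 779.
Overall workload = 779 / 15 = 51.9333 ≈ 51.9.

51.9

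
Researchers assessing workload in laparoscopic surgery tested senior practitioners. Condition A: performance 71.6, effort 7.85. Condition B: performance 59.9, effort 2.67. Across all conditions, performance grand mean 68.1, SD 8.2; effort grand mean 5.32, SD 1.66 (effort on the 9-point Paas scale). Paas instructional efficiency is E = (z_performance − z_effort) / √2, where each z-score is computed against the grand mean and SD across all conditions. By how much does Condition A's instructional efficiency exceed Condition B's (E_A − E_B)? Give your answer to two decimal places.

-1.20

Condition A: z_P = (71.6 − 68.1)/8.2 = 0.4268; z_E = (7.85 − 5.32)/1.66 = 1.5241; E_A = (0.4268 − 1.5241)/√2 = -0.7759.
Condition B: z_P = (59.9 − 68.1)/8.2 = -1.0000; z_E = (2.67 − 5.32)/1.66 = -1.5964; E_B = (-1.0000 − (-1.5964))/√2 = 0.4217.
E_A − E_B = -0.7759 − 0.4217 = -1.1976 ≈ -1.20.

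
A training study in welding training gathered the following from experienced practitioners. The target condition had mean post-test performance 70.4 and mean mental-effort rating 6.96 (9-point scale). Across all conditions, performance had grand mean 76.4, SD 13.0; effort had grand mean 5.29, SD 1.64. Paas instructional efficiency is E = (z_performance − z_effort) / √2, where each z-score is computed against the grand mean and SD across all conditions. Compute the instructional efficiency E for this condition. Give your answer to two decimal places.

z_performance = (70.4 − 76.4) / 13.0 = -6.0000 / 13.0 = -0.4615.
z_effort = (6.96 − 5.29) / 1.64 = 1.6700 / 1.64 = 1.0183.
z_P − z_E = -0.4615 − 1.0183 = -1.4798.
E = -1.4798 / √2 = -1.4798 / 1.41421 = -1.0464 ≈ -1.05.

-1.05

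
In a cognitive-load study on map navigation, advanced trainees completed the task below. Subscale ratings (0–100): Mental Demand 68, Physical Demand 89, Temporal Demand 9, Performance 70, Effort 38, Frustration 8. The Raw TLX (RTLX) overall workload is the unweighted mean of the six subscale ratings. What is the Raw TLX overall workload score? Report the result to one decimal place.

47.0

Sum of ratings = 68 + 89 + 9 + 70 + 38 + 8 = 282.
RTLX = 282 / 6 = 47.0000 ≈ 47.0.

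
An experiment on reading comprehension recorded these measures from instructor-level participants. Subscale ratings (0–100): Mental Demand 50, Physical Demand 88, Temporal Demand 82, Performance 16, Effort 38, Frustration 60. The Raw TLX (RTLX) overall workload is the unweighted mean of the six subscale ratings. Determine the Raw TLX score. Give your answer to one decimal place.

Sum of ratings = 50 + 88 + 82 + 16 + 38 + 60 = 334.
RTLX = 334 / 6 = 55.6667 ≈ 55.7.

55.7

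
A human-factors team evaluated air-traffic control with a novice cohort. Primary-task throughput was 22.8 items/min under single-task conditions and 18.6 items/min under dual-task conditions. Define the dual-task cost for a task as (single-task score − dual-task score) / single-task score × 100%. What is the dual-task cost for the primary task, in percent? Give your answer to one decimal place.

18.4

Cost = (22.8 − 18.6) / 22.8 × 100%
     = 4.2000 / 22.8 × 100% = 18.4211%.
≈ 18.4%.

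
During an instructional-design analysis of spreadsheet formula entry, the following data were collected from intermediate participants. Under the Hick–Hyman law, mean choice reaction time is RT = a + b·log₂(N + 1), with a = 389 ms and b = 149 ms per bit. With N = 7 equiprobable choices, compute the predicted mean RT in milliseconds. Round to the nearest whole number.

log₂(7 + 1) = log₂(8) = 3.0000.
RT = 389 + 149 × 3.0000 = 389 + 447.0000 = 836.0000 ms.
≈ 836 ms.

836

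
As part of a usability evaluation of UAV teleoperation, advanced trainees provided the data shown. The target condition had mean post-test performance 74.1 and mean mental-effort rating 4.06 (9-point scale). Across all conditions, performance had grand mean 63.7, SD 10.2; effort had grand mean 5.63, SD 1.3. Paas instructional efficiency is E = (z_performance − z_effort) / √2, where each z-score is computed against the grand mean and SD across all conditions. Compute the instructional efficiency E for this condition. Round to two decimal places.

z_performance = (74.1 − 63.7) / 10.2 = 10.4000 / 10.2 = 1.0196.
z_effort = (4.06 − 5.63) / 1.3 = -1.5700 / 1.3 = -1.2077.
z_P − z_E = 1.0196 − (-1.2077) = 2.2273.
E = 2.2273 / √2 = 2.2273 / 1.41421 = 1.5749 ≈ 1.57.

1.57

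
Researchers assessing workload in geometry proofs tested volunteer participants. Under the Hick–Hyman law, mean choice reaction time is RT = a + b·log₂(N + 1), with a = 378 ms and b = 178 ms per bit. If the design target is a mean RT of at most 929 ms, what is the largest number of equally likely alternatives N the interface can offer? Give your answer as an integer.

7

Set 378 + 178·log₂(N + 1) ≤ 929.
log₂(N + 1) ≤ (929 − 378) / 178 = 3.0955.
N + 1 ≤ 2^3.0955 = 8.5475.
N ≤ 7.5475, so the largest integer N is 7.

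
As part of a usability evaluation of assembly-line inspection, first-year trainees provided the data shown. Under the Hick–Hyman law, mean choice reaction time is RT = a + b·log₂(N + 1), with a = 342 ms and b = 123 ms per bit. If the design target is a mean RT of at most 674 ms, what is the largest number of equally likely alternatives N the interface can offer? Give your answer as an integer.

5

Set 342 + 123·log₂(N + 1) ≤ 674.
log₂(N + 1) ≤ (674 − 342) / 123 = 2.6992.
N + 1 ≤ 2^2.6992 = 6.4944.
N ≤ 5.4944, so the largest integer N is 5.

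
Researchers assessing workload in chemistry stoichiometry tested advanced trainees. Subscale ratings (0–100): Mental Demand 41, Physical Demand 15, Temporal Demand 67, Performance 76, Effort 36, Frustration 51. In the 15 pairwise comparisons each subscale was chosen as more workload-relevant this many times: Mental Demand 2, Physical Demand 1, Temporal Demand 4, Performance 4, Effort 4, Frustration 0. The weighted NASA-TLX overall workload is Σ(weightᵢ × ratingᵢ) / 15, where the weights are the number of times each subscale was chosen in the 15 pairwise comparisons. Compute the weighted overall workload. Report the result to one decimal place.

54.2

The tallies are the weights (they sum to 15).
Weighted sum = 2·41 + 1·15 + 4·67 + 4·76 + 4·36 + 0·51
            = 82 + 15 + 268 + 304 + 144 + 0 = 813.
Overall workload = 813 / 15 = 54.2000 ≈ 54.2.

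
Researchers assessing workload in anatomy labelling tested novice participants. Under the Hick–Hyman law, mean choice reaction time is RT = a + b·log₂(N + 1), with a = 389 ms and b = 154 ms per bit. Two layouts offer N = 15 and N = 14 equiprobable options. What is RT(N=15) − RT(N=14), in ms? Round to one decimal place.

14.3

RT(15) = 389 + 154·log₂(16) = 389 + 154·4.0000 = 1005.0000 ms.
RT(14) = 389 + 154·log₂(15) = 389 + 154·3.9069 = 990.6626 ms.
Difference = 1005.0000 − 990.6626 = 14.3374 ≈ 14.3 ms.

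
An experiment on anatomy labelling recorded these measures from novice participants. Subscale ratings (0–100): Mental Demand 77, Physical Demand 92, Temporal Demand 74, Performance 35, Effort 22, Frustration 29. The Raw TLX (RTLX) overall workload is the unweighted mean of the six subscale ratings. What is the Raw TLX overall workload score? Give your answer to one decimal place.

54.8

Sum of ratings = 77 + 92 + 74 + 35 + 22 + 29 = 329.
RTLX = 329 / 6 = 54.8333 ≈ 54.8.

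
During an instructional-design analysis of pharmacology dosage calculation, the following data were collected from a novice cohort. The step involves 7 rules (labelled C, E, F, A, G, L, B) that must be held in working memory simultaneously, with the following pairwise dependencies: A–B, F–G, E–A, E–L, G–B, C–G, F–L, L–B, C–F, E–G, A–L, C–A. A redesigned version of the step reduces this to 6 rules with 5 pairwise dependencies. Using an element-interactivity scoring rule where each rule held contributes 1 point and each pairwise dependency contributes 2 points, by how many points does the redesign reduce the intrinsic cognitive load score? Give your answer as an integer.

Original: 7 × 1 + 12 × 2 = 7 + 24 = 31.
Redesigned: 6 × 1 + 5 × 2 = 6 + 10 = 16.
Reduction = 31 − 16 = 15.

15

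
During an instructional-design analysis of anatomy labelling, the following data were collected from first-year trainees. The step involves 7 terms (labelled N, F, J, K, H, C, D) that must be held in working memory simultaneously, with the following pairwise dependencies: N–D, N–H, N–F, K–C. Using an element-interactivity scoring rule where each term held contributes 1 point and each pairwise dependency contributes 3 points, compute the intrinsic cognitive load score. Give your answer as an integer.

Count of terms held simultaneously: 7.
Count of pairwise dependencies listed: 4.
Element contribution: 7 × 1 = 7.
Interaction contribution: 4 × 3 = 12.
Intrinsic load = 7 + 12 = 19.

19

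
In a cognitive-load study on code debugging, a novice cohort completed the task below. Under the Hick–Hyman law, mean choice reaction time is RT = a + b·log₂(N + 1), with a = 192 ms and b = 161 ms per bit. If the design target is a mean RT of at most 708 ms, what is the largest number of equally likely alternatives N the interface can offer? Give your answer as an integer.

Set 192 + 161·log₂(N + 1) ≤ 708.
log₂(N + 1) ≤ (708 − 192) / 161 = 3.2050.
N + 1 ≤ 2^3.2050 = 9.2215.
N ≤ 8.2215, so the largest integer N is 8.

8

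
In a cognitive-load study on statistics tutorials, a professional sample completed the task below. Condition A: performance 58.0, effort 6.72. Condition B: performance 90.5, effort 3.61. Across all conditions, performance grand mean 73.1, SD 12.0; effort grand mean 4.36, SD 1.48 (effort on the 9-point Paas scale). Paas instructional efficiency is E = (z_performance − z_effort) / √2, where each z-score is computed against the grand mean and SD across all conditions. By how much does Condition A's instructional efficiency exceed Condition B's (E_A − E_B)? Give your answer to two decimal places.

Condition A: z_P = (58.0 − 73.1)/12.0 = -1.2583; z_E = (6.72 − 4.36)/1.48 = 1.5946; E_A = (-1.2583 − 1.5946)/√2 = -2.0173.
Condition B: z_P = (90.5 − 73.1)/12.0 = 1.4500; z_E = (3.61 − 4.36)/1.48 = -0.5068; E_B = (1.4500 − (-0.5068))/√2 = 1.3837.
E_A − E_B = -2.0173 − 1.3837 = -3.4010 ≈ -3.40.

-3.40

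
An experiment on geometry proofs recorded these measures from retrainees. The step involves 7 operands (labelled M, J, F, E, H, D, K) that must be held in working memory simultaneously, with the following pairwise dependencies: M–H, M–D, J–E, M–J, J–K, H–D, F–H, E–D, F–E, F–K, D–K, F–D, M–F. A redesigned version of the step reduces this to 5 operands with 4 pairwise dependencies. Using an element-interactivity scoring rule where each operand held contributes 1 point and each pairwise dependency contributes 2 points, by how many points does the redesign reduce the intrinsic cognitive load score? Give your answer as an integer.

20

Original: 7 × 1 + 13 × 2 = 7 + 26 = 33.
Redesigned: 5 × 1 + 4 × 2 = 5 + 8 = 13.
Reduction = 33 − 13 = 20.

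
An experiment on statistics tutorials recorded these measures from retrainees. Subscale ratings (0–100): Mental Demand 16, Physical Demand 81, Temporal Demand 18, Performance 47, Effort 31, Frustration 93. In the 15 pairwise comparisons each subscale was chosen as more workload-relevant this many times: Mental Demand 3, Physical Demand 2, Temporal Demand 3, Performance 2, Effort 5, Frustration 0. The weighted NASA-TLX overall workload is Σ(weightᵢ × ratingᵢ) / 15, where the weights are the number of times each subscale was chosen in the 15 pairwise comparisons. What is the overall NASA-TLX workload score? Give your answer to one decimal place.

The tallies are the weights (they sum to 15).
Weighted sum = 3·16 + 2·81 + 3·18 + 2·47 + 5·31 + 0·93
            = 48 + 162 + 54 + 94 + 155 + 0 = 513.
Overall workload = 513 / 15 = 34.2000 ≈ 34.2.

34.2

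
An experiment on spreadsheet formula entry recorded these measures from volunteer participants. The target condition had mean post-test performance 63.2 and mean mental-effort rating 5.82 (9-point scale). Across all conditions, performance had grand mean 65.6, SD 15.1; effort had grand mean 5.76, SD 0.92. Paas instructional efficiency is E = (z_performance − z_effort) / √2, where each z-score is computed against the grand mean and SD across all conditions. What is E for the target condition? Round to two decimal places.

z_performance = (63.2 − 65.6) / 15.1 = -2.4000 / 15.1 = -0.1589.
z_effort = (5.82 − 5.76) / 0.92 = 0.0600 / 0.92 = 0.0652.
z_P − z_E = -0.1589 − 0.0652 = -0.2241.
E = -0.2241 / √2 = -0.2241 / 1.41421 = -0.1585 ≈ -0.16.

-0.16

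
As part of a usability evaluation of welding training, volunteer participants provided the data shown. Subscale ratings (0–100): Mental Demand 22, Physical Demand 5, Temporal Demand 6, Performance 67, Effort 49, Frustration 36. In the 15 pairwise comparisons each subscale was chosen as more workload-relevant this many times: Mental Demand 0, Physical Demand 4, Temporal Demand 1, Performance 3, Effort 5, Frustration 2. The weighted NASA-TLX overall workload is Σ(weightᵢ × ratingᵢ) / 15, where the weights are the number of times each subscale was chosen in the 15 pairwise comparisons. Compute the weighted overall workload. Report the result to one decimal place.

36.3

The tallies are the weights (they sum to 15).
Weighted sum = 0·22 + 4·5 + 1·6 + 3·67 + 5·49 + 2·36
            = 0 + 20 + 6 + 201 + 245 + 72 = 544.
Overall workload = 544 / 15 = 36.2667 ≈ 36.3.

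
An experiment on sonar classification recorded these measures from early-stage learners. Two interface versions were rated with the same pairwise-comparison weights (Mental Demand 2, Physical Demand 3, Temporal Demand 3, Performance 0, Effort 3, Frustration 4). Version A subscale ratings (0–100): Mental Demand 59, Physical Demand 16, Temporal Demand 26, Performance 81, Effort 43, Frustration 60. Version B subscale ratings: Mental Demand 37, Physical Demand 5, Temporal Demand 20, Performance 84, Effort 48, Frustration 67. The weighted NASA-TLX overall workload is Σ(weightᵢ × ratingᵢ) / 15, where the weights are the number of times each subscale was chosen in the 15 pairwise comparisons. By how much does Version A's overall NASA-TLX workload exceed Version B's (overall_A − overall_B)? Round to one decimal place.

Version A weighted sum = 2·59 + 3·16 + 3·26 + 0·81 + 3·43 + 4·60 = 118 + 48 + 78 + 0 + 129 + 240 = 613; overall_A = 613/15 = 40.8667.
Version B weighted sum = 2·37 + 3·5 + 3·20 + 0·84 + 3·48 + 4·67 = 74 + 15 + 60 + 0 + 144 + 268 = 561; overall_B = 561/15 = 37.4000.
Difference = 40.8667 − 37.4000 = 3.4667 ≈ 3.5.

3.5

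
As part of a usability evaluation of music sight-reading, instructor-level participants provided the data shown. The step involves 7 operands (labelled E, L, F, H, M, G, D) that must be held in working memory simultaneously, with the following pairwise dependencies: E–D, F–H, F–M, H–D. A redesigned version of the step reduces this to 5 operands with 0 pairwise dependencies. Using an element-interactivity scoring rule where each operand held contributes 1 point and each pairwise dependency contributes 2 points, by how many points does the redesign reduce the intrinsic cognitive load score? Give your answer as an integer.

Original: 7 × 1 + 4 × 2 = 7 + 8 = 15.
Redesigned: 5 × 1 + 0 × 2 = 5 + 0 = 5.
Reduction = 15 − 5 = 10.

10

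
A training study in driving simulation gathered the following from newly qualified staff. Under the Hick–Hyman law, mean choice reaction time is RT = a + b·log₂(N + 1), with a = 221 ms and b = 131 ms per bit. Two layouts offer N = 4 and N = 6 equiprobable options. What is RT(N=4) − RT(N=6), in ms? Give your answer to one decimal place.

-63.6

RT(4) = 221 + 131·log₂(5) = 221 + 131·2.3219 = 525.1689 ms.
RT(6) = 221 + 131·log₂(7) = 221 + 131·2.8074 = 588.7694 ms.
Difference = 525.1689 − 588.7694 = -63.6005 ≈ -63.6 ms.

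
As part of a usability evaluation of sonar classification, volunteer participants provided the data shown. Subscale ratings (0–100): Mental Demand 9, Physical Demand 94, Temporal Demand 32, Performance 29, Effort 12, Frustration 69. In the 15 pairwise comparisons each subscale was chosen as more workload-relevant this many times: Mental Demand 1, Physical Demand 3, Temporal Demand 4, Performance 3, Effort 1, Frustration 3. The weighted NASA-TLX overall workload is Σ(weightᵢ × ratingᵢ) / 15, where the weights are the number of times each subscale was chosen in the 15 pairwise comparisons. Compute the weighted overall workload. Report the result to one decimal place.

48.3

The tallies are the weights (they sum to 15).
Weighted sum = 1·9 + 3·94 + 4·32 + 3·29 + 1·12 + 3·69
            = 9 + 282 + 128 + 87 + 12 + 207 = 725.
Overall workload = 725 / 15 = 48.3333 ≈ 48.3.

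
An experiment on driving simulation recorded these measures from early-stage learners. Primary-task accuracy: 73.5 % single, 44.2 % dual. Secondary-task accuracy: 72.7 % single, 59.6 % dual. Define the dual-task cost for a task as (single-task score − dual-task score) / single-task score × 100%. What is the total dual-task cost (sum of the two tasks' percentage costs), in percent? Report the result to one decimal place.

Primary cost = (73.5 − 44.2) / 73.5 × 100% = 39.8639%.
Secondary cost = (72.7 − 59.6) / 72.7 × 100% = 18.0193%.
Total = 39.8639% + 18.0193% = 57.8832% ≈ 57.9%.

57.9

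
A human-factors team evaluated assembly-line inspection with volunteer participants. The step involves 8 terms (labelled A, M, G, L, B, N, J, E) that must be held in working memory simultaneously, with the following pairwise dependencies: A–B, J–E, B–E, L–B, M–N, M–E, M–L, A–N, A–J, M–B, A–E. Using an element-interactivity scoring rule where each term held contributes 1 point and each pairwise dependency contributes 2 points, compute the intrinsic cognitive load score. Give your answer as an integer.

30

Count of terms held simultaneously: 8.
Count of pairwise dependencies listed: 11.
Element contribution: 8 × 1 = 8.
Interaction contribution: 11 × 2 = 22.
Intrinsic load = 8 + 22 = 30.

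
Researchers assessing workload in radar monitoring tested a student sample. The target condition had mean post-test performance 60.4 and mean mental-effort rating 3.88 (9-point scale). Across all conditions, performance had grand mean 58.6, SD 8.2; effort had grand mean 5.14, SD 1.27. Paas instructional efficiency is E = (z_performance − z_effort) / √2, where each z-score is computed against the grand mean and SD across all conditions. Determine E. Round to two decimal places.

0.86

z_performance = (60.4 − 58.6) / 8.2 = 1.8000 / 8.2 = 0.2195.
z_effort = (3.88 − 5.14) / 1.27 = -1.2600 / 1.27 = -0.9921.
z_P − z_E = 0.2195 − (-0.9921) = 1.2116.
E = 1.2116 / √2 = 1.2116 / 1.41421 = 0.8567 ≈ 0.86.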